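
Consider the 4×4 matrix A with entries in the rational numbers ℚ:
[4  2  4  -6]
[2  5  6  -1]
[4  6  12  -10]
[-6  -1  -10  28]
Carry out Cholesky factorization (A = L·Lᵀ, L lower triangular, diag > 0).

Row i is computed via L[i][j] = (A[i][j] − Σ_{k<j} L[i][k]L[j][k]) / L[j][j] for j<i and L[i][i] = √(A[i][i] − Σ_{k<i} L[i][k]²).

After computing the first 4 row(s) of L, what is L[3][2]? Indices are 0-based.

Step 1: L[0][0] = √(4) = 2.
  L[1][0] = (2) / L[0][0] = 1.
Step 2: L[1][1] = √(4) = 2.
  L[2][0] = (4) / L[0][0] = 2.
  L[2][1] = (4) / L[1][1] = 2.
Step 3: L[2][2] = √(4) = 2.
  L[3][0] = (-6) / L[0][0] = -3.
  L[3][1] = (2) / L[1][1] = 1.
  L[3][2] = (-6) / L[2][2] = -3.
Step 4: L[3][3] = √(9) = 3.

L[3][2] = -3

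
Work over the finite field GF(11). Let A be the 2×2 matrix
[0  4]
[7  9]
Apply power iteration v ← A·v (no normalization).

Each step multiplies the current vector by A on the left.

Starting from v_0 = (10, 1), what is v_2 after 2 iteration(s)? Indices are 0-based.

v_0 = (10, 1).
v_1 = A·v_0 = (4, 2).
v_2 = A·v_1 = (8, 2).

v_2 = (8, 2)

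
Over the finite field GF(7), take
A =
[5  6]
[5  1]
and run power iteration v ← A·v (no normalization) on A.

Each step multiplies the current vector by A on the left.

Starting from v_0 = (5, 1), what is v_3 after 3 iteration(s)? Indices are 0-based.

v_0 = (5, 1).
v_1 = A·v_0 = (3, 5).
v_2 = A·v_1 = (3, 6).
v_3 = A·v_2 = (2, 0).

v_3 = (2, 0)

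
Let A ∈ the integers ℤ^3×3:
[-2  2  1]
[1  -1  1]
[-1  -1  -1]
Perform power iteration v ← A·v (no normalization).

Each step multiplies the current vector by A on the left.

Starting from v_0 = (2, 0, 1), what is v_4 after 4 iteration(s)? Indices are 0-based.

v_4 = (105, -57, 15)

v_0 = (2, 0, 1).
v_1 = A·v_0 = (-3, 3, -3).
v_2 = A·v_1 = (9, -9, 3).
v_3 = A·v_2 = (-33, 21, -3).
v_4 = A·v_3 = (105, -57, 15).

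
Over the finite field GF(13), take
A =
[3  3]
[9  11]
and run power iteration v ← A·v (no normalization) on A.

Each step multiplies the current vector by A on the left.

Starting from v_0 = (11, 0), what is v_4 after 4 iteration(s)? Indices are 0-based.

v_0 = (11, 0).
v_1 = A·v_0 = (7, 8).
v_2 = A·v_1 = (6, 8).
v_3 = A·v_2 = (3, 12).
v_4 = A·v_3 = (6, 3).

v_4 = (6, 3)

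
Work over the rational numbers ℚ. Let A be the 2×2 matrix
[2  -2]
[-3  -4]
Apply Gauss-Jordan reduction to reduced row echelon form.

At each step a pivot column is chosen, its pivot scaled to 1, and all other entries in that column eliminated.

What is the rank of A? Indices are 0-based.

rank = 2

pivot(0,0)=2: scale R0 → (1, -1)
  clear (1,0): R1 −= (-3)R0 → (0, -7)
pivot(1,1)=-7: scale R1 → (0, 1)
  clear (0,1): R0 −= (-1)R1 → (1, 0)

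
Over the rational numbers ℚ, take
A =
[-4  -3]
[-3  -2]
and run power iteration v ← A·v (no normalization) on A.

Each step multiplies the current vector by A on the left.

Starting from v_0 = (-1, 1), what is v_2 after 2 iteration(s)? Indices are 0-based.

v_0 = (-1, 1).
v_1 = A·v_0 = (1, 1).
v_2 = A·v_1 = (-7, -5).

v_2 = (-7, -5)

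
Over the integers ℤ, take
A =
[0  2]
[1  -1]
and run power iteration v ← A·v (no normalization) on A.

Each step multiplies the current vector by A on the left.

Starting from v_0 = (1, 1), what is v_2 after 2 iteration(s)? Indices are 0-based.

v_2 = (0, 2)

v_0 = (1, 1).
v_1 = A·v_0 = (2, 0).
v_2 = A·v_1 = (0, 2).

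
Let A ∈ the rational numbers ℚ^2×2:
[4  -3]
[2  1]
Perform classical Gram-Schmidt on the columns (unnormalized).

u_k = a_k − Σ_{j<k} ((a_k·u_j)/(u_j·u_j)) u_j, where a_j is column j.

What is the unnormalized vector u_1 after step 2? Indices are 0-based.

Step 1: u_0 = a_0 = (4, 2).
Step 2: u_1 = a_1 − (-1/2)·u_0 = (-1, 2).

u_1 = (-1, 2)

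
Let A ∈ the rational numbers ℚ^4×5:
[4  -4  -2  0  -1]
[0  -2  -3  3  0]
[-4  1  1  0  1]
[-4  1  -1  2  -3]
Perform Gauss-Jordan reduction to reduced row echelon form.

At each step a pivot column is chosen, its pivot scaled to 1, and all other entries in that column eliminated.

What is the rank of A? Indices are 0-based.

[1] R0 /= 4  ⇒  (1, -1, -1/2, 0, -1/4)
     R2 -= -4·R0  ⇒  (0, -3, -1, 0, 0)
     R3 -= -4·R0  ⇒  (0, -3, -3, 2, -4)
[2] R1 /= -2  ⇒  (0, 1, 3/2, -3/2, 0)
     R0 -= -1·R1  ⇒  (1, 0, 1, -3/2, -1/4)
     R2 -= -3·R1  ⇒  (0, 0, 7/2, -9/2, 0)
     R3 -= -3·R1  ⇒  (0, 0, 3/2, -5/2, -4)
[3] R2 /= 7/2  ⇒  (0, 0, 1, -9/7, 0)
     R0 -= 1·R2  ⇒  (1, 0, 0, -3/14, -1/4)
     R1 -= 3/2·R2  ⇒  (0, 1, 0, 3/7, 0)
     R3 -= 3/2·R2  ⇒  (0, 0, 0, -4/7, -4)
[4] R3 /= -4/7  ⇒  (0, 0, 0, 1, 7)
     R0 -= -3/14·R3  ⇒  (1, 0, 0, 0, 5/4)
     R1 -= 3/7·R3  ⇒  (0, 1, 0, 0, -3)
     R2 -= -9/7·R3  ⇒  (0, 0, 1, 0, 9)

rank = 4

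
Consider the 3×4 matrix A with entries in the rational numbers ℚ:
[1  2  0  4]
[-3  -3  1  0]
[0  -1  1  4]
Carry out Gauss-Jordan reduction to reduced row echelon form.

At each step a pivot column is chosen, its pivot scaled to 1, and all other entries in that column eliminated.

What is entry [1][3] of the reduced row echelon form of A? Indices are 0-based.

M[1][3] = 2

pivot(0,0)=1: scale R0 → (1, 2, 0, 4)
  clear (1,0): R1 −= (-3)R0 → (0, 3, 1, 12)
pivot(1,1)=3: scale R1 → (0, 1, 1/3, 4)
  clear (0,1): R0 −= (2)R1 → (1, 0, -2/3, -4)
  clear (2,1): R2 −= (-1)R1 → (0, 0, 4/3, 8)
pivot(2,2)=4/3: scale R2 → (0, 0, 1, 6)
  clear (0,2): R0 −= (-2/3)R2 → (1, 0, 0, 0)
  clear (1,2): R1 −= (1/3)R2 → (0, 1, 0, 2)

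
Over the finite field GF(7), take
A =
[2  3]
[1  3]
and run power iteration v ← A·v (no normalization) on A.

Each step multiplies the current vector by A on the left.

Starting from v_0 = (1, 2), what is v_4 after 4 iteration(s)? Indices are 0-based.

v_4 = (1, 1)

v_0 = (1, 2).
v_1 = A·v_0 = (1, 0).
v_2 = A·v_1 = (2, 1).
v_3 = A·v_2 = (0, 5).
v_4 = A·v_3 = (1, 1).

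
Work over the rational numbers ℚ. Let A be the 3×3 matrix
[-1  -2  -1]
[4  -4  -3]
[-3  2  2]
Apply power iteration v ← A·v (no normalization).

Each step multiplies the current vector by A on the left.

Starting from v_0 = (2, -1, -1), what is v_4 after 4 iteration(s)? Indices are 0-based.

v_0 = (2, -1, -1).
v_1 = A·v_0 = (1, 15, -10).
v_2 = A·v_1 = (-21, -26, 7).
v_3 = A·v_2 = (66, -1, 25).
v_4 = A·v_3 = (-89, 193, -150).

v_4 = (-89, 193, -150)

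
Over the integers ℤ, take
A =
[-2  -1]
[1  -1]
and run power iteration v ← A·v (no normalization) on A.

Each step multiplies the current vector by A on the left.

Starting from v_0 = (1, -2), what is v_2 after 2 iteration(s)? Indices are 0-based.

v_0 = (1, -2).
v_1 = A·v_0 = (0, 3).
v_2 = A·v_1 = (-3, -3).

v_2 = (-3, -3)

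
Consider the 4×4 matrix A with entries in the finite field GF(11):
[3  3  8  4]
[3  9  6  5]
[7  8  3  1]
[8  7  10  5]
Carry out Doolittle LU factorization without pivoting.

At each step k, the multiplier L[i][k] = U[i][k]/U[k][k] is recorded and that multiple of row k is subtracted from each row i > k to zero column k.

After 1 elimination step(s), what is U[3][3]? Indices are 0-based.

k=0: U[0][0]=3
  eliminate (1,0): mult=1, new row 1: (0, 6, 9, 1); set L[1][0]=1
  eliminate (2,0): mult=6, new row 2: (0, 1, 10, 10); set L[2][0]=6
  eliminate (3,0): mult=10, new row 3: (0, 10, 7, 9); set L[3][0]=10

U[3][3] = 9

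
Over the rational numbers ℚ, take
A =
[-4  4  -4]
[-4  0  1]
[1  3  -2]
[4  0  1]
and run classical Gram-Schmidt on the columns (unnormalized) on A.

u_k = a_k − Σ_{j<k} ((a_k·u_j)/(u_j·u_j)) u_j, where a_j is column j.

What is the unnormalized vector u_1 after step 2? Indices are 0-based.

u_1 = (144/49, -52/49, 160/49, 52/49)

Step 1: u_0 = a_0 = (-4, -4, 1, 4).
Step 2: u_1 = a_1 − (-13/49)·u_0 = (144/49, -52/49, 160/49, 52/49).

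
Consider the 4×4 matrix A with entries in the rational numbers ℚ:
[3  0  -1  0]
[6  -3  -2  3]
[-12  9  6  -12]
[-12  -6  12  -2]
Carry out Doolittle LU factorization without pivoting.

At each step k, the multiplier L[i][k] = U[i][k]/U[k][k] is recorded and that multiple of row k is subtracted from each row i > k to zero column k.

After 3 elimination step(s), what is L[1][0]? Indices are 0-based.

L[1][0] = 2

[col 0] pivot 3
  R1 -= 2*R0 → (0, -3, 0, 3)  (L[1][0] := 2)
  R2 -= -4*R0 → (0, 9, 2, -12)  (L[2][0] := -4)
  R3 -= -4*R0 → (0, -6, 8, -2)  (L[3][0] := -4)
[col 1] pivot -3
  R2 -= -3*R1 → (0, 0, 2, -3)  (L[2][1] := -3)
  R3 -= 2*R1 → (0, 0, 8, -8)  (L[3][1] := 2)
[col 2] pivot 2
  R3 -= 4*R2 → (0, 0, 0, 4)  (L[3][2] := 4)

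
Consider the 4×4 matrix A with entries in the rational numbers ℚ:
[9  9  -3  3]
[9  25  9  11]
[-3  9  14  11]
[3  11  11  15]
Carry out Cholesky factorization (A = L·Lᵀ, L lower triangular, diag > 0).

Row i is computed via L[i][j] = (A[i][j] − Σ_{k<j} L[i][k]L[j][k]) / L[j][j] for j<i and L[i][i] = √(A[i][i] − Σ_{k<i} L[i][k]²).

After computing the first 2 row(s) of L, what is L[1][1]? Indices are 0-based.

Step 1: L[0][0] = √(9) = 3.
  L[1][0] = (9) / L[0][0] = 3.
Step 2: L[1][1] = √(16) = 4.

L[1][1] = 4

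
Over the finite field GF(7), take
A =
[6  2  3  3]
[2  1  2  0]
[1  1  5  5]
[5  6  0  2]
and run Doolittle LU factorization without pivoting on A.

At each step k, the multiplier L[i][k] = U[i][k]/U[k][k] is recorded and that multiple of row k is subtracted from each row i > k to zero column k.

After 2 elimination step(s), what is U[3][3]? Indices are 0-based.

U[3][3] = 2

[col 0] pivot 6
  R1 -= 5*R0 → (0, 5, 1, 6)  (L[1][0] := 5)
  R2 -= 6*R0 → (0, 3, 1, 1)  (L[2][0] := 6)
  R3 -= 2*R0 → (0, 2, 1, 3)  (L[3][0] := 2)
[col 1] pivot 5
  R2 -= 2*R1 → (0, 0, 6, 3)  (L[2][1] := 2)
  R3 -= 6*R1 → (0, 0, 2, 2)  (L[3][1] := 6)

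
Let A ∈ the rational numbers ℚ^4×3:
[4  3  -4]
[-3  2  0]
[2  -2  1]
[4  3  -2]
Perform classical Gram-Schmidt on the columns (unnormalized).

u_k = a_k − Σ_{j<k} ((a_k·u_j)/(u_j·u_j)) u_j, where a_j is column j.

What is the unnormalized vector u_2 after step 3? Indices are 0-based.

u_2 = (-476/487, 154/487, 187/487, 498/487)

Step 1: u_0 = a_0 = (4, -3, 2, 4).
Step 2: u_1 = a_1 − (14/45)·u_0 = (79/45, 44/15, -118/45, 79/45).
Step 3: u_2 = a_2 − (-22/45)·u_0 − (-296/487)·u_1 = (-476/487, 154/487, 187/487, 498/487).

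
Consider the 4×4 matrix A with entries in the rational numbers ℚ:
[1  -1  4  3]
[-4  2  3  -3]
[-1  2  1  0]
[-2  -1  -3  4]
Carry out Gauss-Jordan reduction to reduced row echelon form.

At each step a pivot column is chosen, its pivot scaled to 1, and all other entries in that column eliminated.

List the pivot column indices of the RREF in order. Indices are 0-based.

pivot(0,0)=1: scale R0 → (1, -1, 4, 3)
  clear (1,0): R1 −= (-4)R0 → (0, -2, 19, 9)
  clear (2,0): R2 −= (-1)R0 → (0, 1, 5, 3)
  clear (3,0): R3 −= (-2)R0 → (0, -3, 5, 10)
pivot(1,1)=-2: scale R1 → (0, 1, -19/2, -9/2)
  clear (0,1): R0 −= (-1)R1 → (1, 0, -11/2, -3/2)
  clear (2,1): R2 −= (1)R1 → (0, 0, 29/2, 15/2)
  clear (3,1): R3 −= (-3)R1 → (0, 0, -47/2, -7/2)
pivot(2,2)=29/2: scale R2 → (0, 0, 1, 15/29)
  clear (0,2): R0 −= (-11/2)R2 → (1, 0, 0, 39/29)
  clear (1,2): R1 −= (-19/2)R2 → (0, 1, 0, 12/29)
  clear (3,2): R3 −= (-47/2)R2 → (0, 0, 0, 251/29)
pivot(3,3)=251/29: scale R3 → (0, 0, 0, 1)
  clear (0,3): R0 −= (39/29)R3 → (1, 0, 0, 0)
  clear (1,3): R1 −= (12/29)R3 → (0, 1, 0, 0)
  clear (2,3): R2 −= (15/29)R3 → (0, 0, 1, 0)

pivot columns: 0, 1, 2, 3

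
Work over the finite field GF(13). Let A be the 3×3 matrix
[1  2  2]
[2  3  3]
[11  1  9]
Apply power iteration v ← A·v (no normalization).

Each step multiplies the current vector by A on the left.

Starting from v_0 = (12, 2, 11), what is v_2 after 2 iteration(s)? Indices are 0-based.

v_0 = (12, 2, 11).
v_1 = A·v_0 = (12, 11, 12).
v_2 = A·v_1 = (6, 2, 4).

v_2 = (6, 2, 4)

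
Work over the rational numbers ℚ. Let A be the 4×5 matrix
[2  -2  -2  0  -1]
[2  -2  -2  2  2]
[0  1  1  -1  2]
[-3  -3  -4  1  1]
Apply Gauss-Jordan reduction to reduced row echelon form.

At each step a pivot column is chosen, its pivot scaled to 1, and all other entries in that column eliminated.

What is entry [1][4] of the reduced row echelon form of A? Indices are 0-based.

[1] R0 /= 2  ⇒  (1, -1, -1, 0, -1/2)
     R1 -= 2·R0  ⇒  (0, 0, 0, 2, 3)
     R3 -= -3·R0  ⇒  (0, -6, -7, 1, -1/2)
[2] R1 <-> R2
[2] R1 /= 1  ⇒  (0, 1, 1, -1, 2)
     R0 -= -1·R1  ⇒  (1, 0, 0, -1, 3/2)
     R3 -= -6·R1  ⇒  (0, 0, -1, -5, 23/2)
[3] R2 <-> R3
[3] R2 /= -1  ⇒  (0, 0, 1, 5, -23/2)
     R1 -= 1·R2  ⇒  (0, 1, 0, -6, 27/2)
[4] R3 /= 2  ⇒  (0, 0, 0, 1, 3/2)
     R0 -= -1·R3  ⇒  (1, 0, 0, 0, 3)
     R1 -= -6·R3  ⇒  (0, 1, 0, 0, 45/2)
     R2 -= 5·R3  ⇒  (0, 0, 1, 0, -19)

M[1][4] = 45/2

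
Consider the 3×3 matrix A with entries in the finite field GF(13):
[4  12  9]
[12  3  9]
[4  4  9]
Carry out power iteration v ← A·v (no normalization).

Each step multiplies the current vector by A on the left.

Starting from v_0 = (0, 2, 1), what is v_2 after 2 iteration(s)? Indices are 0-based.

v_0 = (0, 2, 1).
v_1 = A·v_0 = (7, 2, 4).
v_2 = A·v_1 = (10, 9, 7).

v_2 = (10, 9, 7)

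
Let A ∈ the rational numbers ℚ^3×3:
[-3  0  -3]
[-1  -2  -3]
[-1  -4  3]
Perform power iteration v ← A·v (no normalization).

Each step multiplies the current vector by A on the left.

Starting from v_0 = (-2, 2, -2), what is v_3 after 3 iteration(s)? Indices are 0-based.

v_3 = (192, 160, -256)

v_0 = (-2, 2, -2).
v_1 = A·v_0 = (12, 4, -12).
v_2 = A·v_1 = (0, 16, -64).
v_3 = A·v_2 = (192, 160, -256).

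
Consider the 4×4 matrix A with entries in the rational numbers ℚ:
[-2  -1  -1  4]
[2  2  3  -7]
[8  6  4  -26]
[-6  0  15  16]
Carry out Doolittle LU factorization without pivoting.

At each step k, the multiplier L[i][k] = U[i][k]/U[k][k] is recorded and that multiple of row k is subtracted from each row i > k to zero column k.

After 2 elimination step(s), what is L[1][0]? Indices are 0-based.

L[1][0] = -1

k=0: U[0][0]=-2
  eliminate (1,0): mult=-1, new row 1: (0, 1, 2, -3); set L[1][0]=-1
  eliminate (2,0): mult=-4, new row 2: (0, 2, 0, -10); set L[2][0]=-4
  eliminate (3,0): mult=3, new row 3: (0, 3, 18, 4); set L[3][0]=3
k=1: U[1][1]=1
  eliminate (2,1): mult=2, new row 2: (0, 0, -4, -4); set L[2][1]=2
  eliminate (3,1): mult=3, new row 3: (0, 0, 12, 13); set L[3][1]=3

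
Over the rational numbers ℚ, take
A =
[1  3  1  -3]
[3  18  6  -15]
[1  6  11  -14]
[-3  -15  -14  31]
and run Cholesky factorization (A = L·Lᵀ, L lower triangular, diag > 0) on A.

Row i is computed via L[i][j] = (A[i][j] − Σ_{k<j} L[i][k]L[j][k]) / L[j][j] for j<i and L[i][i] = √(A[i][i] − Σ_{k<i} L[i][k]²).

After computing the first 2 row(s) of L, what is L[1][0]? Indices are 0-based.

L[1][0] = 3

Step 1: L[0][0] = √(1) = 1.
  L[1][0] = (3) / L[0][0] = 3.
Step 2: L[1][1] = √(9) = 3.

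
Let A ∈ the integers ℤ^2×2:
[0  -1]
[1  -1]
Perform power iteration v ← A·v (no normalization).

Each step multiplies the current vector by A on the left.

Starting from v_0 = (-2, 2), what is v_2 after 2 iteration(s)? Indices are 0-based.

v_0 = (-2, 2).
v_1 = A·v_0 = (-2, -4).
v_2 = A·v_1 = (4, 2).

v_2 = (4, 2)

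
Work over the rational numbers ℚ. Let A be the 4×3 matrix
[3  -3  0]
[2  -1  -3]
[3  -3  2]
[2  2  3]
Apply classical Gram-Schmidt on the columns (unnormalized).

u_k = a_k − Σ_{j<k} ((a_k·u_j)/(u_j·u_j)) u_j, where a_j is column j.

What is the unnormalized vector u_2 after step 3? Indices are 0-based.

Step 1: u_0 = a_0 = (3, 2, 3, 2).
Step 2: u_1 = a_1 − (-8/13)·u_0 = (-15/13, 3/13, -15/13, 42/13).
Step 3: u_2 = a_2 − (3/13)·u_0 − (29/57)·u_1 = (-2/19, -68/19, 36/19, 17/19).

u_2 = (-2/19, -68/19, 36/19, 17/19)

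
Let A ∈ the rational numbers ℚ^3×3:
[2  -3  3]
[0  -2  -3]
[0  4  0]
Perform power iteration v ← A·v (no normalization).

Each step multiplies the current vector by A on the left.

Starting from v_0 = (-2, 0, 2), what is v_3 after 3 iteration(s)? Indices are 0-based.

v_3 = (-64, 48, 48)

v_0 = (-2, 0, 2).
v_1 = A·v_0 = (2, -6, 0).
v_2 = A·v_1 = (22, 12, -24).
v_3 = A·v_2 = (-64, 48, 48).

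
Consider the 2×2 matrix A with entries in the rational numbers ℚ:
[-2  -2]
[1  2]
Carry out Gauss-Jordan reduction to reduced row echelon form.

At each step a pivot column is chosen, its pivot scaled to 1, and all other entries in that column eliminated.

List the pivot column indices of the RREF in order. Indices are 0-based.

pivot columns: 0, 1

[1] R0 /= -2  ⇒  (1, 1)
     R1 -= 1·R0  ⇒  (0, 1)
[2] R1 /= 1  ⇒  (0, 1)
     R0 -= 1·R1  ⇒  (1, 0)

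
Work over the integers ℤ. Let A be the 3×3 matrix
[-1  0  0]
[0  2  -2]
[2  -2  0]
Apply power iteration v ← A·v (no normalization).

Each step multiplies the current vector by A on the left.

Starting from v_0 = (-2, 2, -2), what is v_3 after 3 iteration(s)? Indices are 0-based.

v_3 = (2, 88, -68)

v_0 = (-2, 2, -2).
v_1 = A·v_0 = (2, 8, -8).
v_2 = A·v_1 = (-2, 32, -12).
v_3 = A·v_2 = (2, 88, -68).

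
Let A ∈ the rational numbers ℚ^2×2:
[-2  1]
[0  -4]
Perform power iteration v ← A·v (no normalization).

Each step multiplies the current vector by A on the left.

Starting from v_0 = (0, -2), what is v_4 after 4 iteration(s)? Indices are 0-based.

v_4 = (240, -512)

v_0 = (0, -2).
v_1 = A·v_0 = (-2, 8).
v_2 = A·v_1 = (12, -32).
v_3 = A·v_2 = (-56, 128).
v_4 = A·v_3 = (240, -512).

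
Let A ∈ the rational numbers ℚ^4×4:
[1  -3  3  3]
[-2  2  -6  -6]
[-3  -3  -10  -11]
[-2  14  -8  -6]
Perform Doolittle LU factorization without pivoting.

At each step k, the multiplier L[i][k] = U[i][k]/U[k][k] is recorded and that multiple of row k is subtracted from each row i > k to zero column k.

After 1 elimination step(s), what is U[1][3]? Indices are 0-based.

[col 0] pivot 1
  R1 -= -2*R0 → (0, -4, 0, 0)  (L[1][0] := -2)
  R2 -= -3*R0 → (0, -12, -1, -2)  (L[2][0] := -3)
  R3 -= -2*R0 → (0, 8, -2, 0)  (L[3][0] := -2)

U[1][3] = 0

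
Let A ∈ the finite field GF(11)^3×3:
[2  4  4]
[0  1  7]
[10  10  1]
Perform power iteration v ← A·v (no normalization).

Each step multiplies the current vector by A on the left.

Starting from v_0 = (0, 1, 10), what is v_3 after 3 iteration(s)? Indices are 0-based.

v_3 = (4, 8, 1)

v_0 = (0, 1, 10).
v_1 = A·v_0 = (0, 5, 9).
v_2 = A·v_1 = (1, 2, 4).
v_3 = A·v_2 = (4, 8, 1).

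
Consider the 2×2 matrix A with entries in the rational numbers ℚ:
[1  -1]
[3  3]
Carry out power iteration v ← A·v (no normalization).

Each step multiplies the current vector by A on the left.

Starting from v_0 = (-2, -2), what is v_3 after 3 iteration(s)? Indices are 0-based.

v_3 = (48, -72)

v_0 = (-2, -2).
v_1 = A·v_0 = (0, -12).
v_2 = A·v_1 = (12, -36).
v_3 = A·v_2 = (48, -72).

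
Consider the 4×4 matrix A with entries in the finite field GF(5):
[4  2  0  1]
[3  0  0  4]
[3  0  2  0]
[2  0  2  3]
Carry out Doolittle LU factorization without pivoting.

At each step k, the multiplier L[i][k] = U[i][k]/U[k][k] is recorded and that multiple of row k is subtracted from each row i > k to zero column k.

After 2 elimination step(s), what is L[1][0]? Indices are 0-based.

[col 0] pivot 4
  R1 -= 2*R0 → (0, 1, 0, 2)  (L[1][0] := 2)
  R2 -= 2*R0 → (0, 1, 2, 3)  (L[2][0] := 2)
  R3 -= 3*R0 → (0, 4, 2, 0)  (L[3][0] := 3)
[col 1] pivot 1
  R2 -= 1*R1 → (0, 0, 2, 1)  (L[2][1] := 1)
  R3 -= 4*R1 → (0, 0, 2, 2)  (L[3][1] := 4)

L[1][0] = 2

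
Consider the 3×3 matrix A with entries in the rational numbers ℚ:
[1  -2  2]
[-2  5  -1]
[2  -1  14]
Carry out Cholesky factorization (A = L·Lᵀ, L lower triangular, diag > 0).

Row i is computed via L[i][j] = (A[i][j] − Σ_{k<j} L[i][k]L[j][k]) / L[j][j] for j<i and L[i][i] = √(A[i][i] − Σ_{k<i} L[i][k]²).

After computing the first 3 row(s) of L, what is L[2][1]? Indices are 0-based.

Step 1: L[0][0] = √(1) = 1.
  L[1][0] = (-2) / L[0][0] = -2.
Step 2: L[1][1] = √(1) = 1.
  L[2][0] = (2) / L[0][0] = 2.
  L[2][1] = (3) / L[1][1] = 3.
Step 3: L[2][2] = √(1) = 1.

L[2][1] = 3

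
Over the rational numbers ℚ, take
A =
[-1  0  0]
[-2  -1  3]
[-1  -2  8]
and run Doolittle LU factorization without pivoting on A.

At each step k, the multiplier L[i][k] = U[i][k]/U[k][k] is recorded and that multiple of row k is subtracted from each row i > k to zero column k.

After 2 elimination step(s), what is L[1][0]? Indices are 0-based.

Step 1: pivot at (0,0) is -1.
  row1 ← row1 − (2)·row0  ⇒  L[1][0]=2, U row1=(0, -1, 3)
  row2 ← row2 − (1)·row0  ⇒  L[2][0]=1, U row2=(0, -2, 8)
Step 2: pivot at (1,1) is -1.
  row2 ← row2 − (2)·row1  ⇒  L[2][1]=2, U row2=(0, 0, 2)

L[1][0] = 2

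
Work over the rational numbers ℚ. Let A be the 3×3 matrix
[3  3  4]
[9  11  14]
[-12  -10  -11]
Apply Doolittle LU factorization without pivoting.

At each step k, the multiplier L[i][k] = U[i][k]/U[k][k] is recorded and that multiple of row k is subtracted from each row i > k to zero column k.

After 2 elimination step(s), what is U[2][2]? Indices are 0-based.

k=0: U[0][0]=3
  eliminate (1,0): mult=3, new row 1: (0, 2, 2); set L[1][0]=3
  eliminate (2,0): mult=-4, new row 2: (0, 2, 5); set L[2][0]=-4
k=1: U[1][1]=2
  eliminate (2,1): mult=1, new row 2: (0, 0, 3); set L[2][1]=1

U[2][2] = 3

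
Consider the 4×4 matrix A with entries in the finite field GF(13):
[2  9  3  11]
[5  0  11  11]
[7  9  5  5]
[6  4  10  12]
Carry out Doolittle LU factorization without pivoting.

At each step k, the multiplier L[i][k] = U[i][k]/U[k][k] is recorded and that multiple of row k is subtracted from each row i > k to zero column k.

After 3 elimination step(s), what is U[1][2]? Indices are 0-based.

Step 1: pivot at (0,0) is 2.
  row1 ← row1 − (9)·row0  ⇒  L[1][0]=9, U row1=(0, 10, 10, 3)
  row2 ← row2 − (10)·row0  ⇒  L[2][0]=10, U row2=(0, 10, 1, 12)
  row3 ← row3 − (3)·row0  ⇒  L[3][0]=3, U row3=(0, 3, 1, 5)
Step 2: pivot at (1,1) is 10.
  row2 ← row2 − (1)·row1  ⇒  L[2][1]=1, U row2=(0, 0, 4, 9)
  row3 ← row3 − (12)·row1  ⇒  L[3][1]=12, U row3=(0, 0, 11, 8)
Step 3: pivot at (2,2) is 4.
  row3 ← row3 − (6)·row2  ⇒  L[3][2]=6, U row3=(0, 0, 0, 6)

U[1][2] = 10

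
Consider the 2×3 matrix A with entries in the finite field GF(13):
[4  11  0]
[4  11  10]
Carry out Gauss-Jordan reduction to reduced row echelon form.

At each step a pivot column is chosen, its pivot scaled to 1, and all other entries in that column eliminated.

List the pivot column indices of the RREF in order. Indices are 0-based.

pivot(0,0)=4: scale R0 → (1, 6, 0)
  clear (1,0): R1 −= (4)R0 → (0, 0, 10)
col 1: no nonzero at/below row 1; advance.
pivot(1,2)=10: scale R1 → (0, 0, 1)

pivot columns: 0, 2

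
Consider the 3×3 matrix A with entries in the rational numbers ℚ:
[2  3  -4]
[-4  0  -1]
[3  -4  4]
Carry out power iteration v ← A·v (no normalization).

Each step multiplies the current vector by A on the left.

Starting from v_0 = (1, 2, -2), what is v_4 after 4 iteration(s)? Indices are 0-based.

v_0 = (1, 2, -2).
v_1 = A·v_0 = (16, -2, -13).
v_2 = A·v_1 = (78, -51, 4).
v_3 = A·v_2 = (-13, -316, 454).
v_4 = A·v_3 = (-2790, -402, 3041).

v_4 = (-2790, -402, 3041)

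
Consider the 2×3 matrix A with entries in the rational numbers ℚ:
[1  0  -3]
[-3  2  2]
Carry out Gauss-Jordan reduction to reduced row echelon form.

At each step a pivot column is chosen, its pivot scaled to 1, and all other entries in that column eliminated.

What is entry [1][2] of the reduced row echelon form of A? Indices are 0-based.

pivot(0,0)=1: scale R0 → (1, 0, -3)
  clear (1,0): R1 −= (-3)R0 → (0, 2, -7)
pivot(1,1)=2: scale R1 → (0, 1, -7/2)

M[1][2] = -7/2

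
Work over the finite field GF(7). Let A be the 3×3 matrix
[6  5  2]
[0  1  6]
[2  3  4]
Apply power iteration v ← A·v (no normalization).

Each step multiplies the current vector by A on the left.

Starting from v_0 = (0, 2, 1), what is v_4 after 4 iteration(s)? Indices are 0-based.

v_0 = (0, 2, 1).
v_1 = A·v_0 = (5, 1, 3).
v_2 = A·v_1 = (6, 5, 4).
v_3 = A·v_2 = (6, 1, 1).
v_4 = A·v_3 = (1, 0, 5).

v_4 = (1, 0, 5)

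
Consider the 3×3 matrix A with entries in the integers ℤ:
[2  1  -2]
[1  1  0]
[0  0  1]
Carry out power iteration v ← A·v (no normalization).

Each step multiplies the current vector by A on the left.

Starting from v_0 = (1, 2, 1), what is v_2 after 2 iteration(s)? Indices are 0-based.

v_0 = (1, 2, 1).
v_1 = A·v_0 = (2, 3, 1).
v_2 = A·v_1 = (5, 5, 1).

v_2 = (5, 5, 1)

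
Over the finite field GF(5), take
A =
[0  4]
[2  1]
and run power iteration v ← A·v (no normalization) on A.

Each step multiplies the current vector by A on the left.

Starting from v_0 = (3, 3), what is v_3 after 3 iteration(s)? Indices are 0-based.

v_3 = (2, 0)

v_0 = (3, 3).
v_1 = A·v_0 = (2, 4).
v_2 = A·v_1 = (1, 3).
v_3 = A·v_2 = (2, 0).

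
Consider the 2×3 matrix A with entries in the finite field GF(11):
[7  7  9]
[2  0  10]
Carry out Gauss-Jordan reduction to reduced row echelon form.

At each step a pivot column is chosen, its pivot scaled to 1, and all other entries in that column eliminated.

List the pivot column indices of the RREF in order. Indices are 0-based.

pivot columns: 0, 1

[1] R0 /= 7  ⇒  (1, 1, 6)
     R1 -= 2·R0  ⇒  (0, 9, 9)
[2] R1 /= 9  ⇒  (0, 1, 1)
     R0 -= 1·R1  ⇒  (1, 0, 5)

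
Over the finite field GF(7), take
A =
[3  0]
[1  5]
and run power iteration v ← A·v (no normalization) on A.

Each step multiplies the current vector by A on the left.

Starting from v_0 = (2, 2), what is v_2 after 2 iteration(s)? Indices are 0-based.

v_0 = (2, 2).
v_1 = A·v_0 = (6, 5).
v_2 = A·v_1 = (4, 3).

v_2 = (4, 3)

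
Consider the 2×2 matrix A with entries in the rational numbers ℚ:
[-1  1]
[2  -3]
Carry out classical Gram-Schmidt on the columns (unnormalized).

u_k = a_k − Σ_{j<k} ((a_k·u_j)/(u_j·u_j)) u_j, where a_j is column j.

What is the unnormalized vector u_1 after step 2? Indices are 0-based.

Step 1: u_0 = a_0 = (-1, 2).
Step 2: u_1 = a_1 − (-7/5)·u_0 = (-2/5, -1/5).

u_1 = (-2/5, -1/5)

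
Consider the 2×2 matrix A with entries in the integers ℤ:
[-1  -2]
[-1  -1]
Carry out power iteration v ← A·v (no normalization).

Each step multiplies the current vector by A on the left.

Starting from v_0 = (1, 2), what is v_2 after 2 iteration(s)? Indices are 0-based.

v_2 = (11, 8)

v_0 = (1, 2).
v_1 = A·v_0 = (-5, -3).
v_2 = A·v_1 = (11, 8).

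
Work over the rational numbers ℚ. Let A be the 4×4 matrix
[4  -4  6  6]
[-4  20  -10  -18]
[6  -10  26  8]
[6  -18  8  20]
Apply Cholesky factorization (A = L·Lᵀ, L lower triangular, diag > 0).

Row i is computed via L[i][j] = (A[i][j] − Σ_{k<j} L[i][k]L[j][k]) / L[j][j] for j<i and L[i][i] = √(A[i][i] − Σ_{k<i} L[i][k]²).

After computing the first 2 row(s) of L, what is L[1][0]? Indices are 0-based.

L[1][0] = -2

Step 1: L[0][0] = √(4) = 2.
  L[1][0] = (-4) / L[0][0] = -2.
Step 2: L[1][1] = √(16) = 4.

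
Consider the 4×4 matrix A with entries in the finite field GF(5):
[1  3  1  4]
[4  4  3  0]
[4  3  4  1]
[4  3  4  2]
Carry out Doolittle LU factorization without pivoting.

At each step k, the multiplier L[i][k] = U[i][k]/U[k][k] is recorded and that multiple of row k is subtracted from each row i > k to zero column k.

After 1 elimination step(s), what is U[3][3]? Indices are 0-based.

U[3][3] = 1

[col 0] pivot 1
  R1 -= 4*R0 → (0, 2, 4, 4)  (L[1][0] := 4)
  R2 -= 4*R0 → (0, 1, 0, 0)  (L[2][0] := 4)
  R3 -= 4*R0 → (0, 1, 0, 1)  (L[3][0] := 4)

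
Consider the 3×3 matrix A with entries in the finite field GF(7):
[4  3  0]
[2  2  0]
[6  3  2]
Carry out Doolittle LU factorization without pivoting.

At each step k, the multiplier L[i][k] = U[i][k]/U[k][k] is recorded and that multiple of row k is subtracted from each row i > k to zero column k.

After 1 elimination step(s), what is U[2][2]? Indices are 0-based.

U[2][2] = 2

k=0: U[0][0]=4
  eliminate (1,0): mult=4, new row 1: (0, 4, 0); set L[1][0]=4
  eliminate (2,0): mult=5, new row 2: (0, 2, 2); set L[2][0]=5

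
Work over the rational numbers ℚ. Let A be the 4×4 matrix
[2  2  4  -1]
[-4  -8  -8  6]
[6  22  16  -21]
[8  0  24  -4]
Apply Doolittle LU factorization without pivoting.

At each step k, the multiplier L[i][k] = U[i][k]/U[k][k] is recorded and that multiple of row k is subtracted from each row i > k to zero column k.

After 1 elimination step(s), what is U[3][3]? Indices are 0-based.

k=0: U[0][0]=2
  eliminate (1,0): mult=-2, new row 1: (0, -4, 0, 4); set L[1][0]=-2
  eliminate (2,0): mult=3, new row 2: (0, 16, 4, -18); set L[2][0]=3
  eliminate (3,0): mult=4, new row 3: (0, -8, 8, 0); set L[3][0]=4

U[3][3] = 0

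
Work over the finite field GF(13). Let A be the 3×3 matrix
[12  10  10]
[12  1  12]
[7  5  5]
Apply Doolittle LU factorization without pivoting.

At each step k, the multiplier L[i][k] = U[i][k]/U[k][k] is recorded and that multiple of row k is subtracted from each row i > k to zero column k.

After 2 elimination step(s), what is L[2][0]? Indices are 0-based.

L[2][0] = 6

Step 1: pivot at (0,0) is 12.
  row1 ← row1 − (1)·row0  ⇒  L[1][0]=1, U row1=(0, 4, 2)
  row2 ← row2 − (6)·row0  ⇒  L[2][0]=6, U row2=(0, 10, 10)
Step 2: pivot at (1,1) is 4.
  row2 ← row2 − (9)·row1  ⇒  L[2][1]=9, U row2=(0, 0, 5)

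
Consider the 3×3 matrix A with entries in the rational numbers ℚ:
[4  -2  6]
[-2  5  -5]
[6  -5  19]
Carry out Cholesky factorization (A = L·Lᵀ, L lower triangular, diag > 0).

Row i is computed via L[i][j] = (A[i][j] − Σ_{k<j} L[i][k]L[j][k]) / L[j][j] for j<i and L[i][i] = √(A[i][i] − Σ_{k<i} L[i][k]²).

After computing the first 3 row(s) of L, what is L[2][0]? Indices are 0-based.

L[2][0] = 3

Step 1: L[0][0] = √(4) = 2.
  L[1][0] = (-2) / L[0][0] = -1.
Step 2: L[1][1] = √(4) = 2.
  L[2][0] = (6) / L[0][0] = 3.
  L[2][1] = (-2) / L[1][1] = -1.
Step 3: L[2][2] = √(9) = 3.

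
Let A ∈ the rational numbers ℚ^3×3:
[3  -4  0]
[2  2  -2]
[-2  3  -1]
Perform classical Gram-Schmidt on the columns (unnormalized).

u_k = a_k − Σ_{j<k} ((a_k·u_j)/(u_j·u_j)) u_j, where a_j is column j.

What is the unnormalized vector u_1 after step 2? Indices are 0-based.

u_1 = (-26/17, 62/17, 23/17)

Step 1: u_0 = a_0 = (3, 2, -2).
Step 2: u_1 = a_1 − (-14/17)·u_0 = (-26/17, 62/17, 23/17).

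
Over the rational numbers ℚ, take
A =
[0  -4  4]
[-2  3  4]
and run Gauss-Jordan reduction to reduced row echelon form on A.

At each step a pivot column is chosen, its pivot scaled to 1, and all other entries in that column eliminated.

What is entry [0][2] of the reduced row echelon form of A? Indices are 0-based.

M[0][2] = -7/2

pivot(0,0): swap R0↔R1
pivot(0,0)=-2: scale R0 → (1, -3/2, -2)
pivot(1,1)=-4: scale R1 → (0, 1, -1)
  clear (0,1): R0 −= (-3/2)R1 → (1, 0, -7/2)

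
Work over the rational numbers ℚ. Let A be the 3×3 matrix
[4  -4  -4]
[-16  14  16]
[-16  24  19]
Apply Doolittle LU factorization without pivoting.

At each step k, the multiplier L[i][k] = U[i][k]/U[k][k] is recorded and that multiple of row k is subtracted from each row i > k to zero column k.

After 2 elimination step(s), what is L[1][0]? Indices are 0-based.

L[1][0] = -4

[col 0] pivot 4
  R1 -= -4*R0 → (0, -2, 0)  (L[1][0] := -4)
  R2 -= -4*R0 → (0, 8, 3)  (L[2][0] := -4)
[col 1] pivot -2
  R2 -= -4*R1 → (0, 0, 3)  (L[2][1] := -4)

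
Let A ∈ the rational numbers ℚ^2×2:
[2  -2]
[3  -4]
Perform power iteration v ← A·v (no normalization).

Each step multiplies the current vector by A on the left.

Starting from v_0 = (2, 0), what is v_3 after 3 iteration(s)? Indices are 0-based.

v_0 = (2, 0).
v_1 = A·v_0 = (4, 6).
v_2 = A·v_1 = (-4, -12).
v_3 = A·v_2 = (16, 36).

v_3 = (16, 36)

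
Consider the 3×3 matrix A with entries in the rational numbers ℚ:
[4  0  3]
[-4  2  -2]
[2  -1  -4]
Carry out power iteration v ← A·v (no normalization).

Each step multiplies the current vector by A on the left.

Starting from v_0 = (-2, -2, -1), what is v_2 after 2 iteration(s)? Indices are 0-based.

v_0 = (-2, -2, -1).
v_1 = A·v_0 = (-11, 6, 2).
v_2 = A·v_1 = (-38, 52, -36).

v_2 = (-38, 52, -36)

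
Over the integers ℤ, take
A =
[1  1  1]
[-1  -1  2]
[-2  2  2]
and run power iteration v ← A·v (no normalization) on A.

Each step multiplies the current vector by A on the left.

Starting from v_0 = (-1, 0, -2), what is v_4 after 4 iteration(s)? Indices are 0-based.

v_0 = (-1, 0, -2).
v_1 = A·v_0 = (-3, -3, -2).
v_2 = A·v_1 = (-8, 2, -4).
v_3 = A·v_2 = (-10, -2, 12).
v_4 = A·v_3 = (0, 36, 40).

v_4 = (0, 36, 40)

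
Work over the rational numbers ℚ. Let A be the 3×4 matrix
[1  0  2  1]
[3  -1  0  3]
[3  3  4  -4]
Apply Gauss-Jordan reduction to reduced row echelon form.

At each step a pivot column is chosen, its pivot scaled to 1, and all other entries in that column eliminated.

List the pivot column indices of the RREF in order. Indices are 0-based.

pivot columns: 0, 1, 2

pivot(0,0)=1: scale R0 → (1, 0, 2, 1)
  clear (1,0): R1 −= (3)R0 → (0, -1, -6, 0)
  clear (2,0): R2 −= (3)R0 → (0, 3, -2, -7)
pivot(1,1)=-1: scale R1 → (0, 1, 6, 0)
  clear (2,1): R2 −= (3)R1 → (0, 0, -20, -7)
pivot(2,2)=-20: scale R2 → (0, 0, 1, 7/20)
  clear (0,2): R0 −= (2)R2 → (1, 0, 0, 3/10)
  clear (1,2): R1 −= (6)R2 → (0, 1, 0, -21/10)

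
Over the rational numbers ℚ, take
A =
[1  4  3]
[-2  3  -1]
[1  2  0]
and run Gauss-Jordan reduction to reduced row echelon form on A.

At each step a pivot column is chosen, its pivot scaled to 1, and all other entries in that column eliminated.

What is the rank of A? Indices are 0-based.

rank = 3

[1] R0 /= 1  ⇒  (1, 4, 3)
     R1 -= -2·R0  ⇒  (0, 11, 5)
     R2 -= 1·R0  ⇒  (0, -2, -3)
[2] R1 /= 11  ⇒  (0, 1, 5/11)
     R0 -= 4·R1  ⇒  (1, 0, 13/11)
     R2 -= -2·R1  ⇒  (0, 0, -23/11)
[3] R2 /= -23/11  ⇒  (0, 0, 1)
     R0 -= 13/11·R2  ⇒  (1, 0, 0)
     R1 -= 5/11·R2  ⇒  (0, 1, 0)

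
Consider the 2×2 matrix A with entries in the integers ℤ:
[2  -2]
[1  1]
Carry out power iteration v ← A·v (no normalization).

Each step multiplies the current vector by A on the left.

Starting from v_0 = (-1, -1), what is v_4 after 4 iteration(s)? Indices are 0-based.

v_4 = (20, 14)

v_0 = (-1, -1).
v_1 = A·v_0 = (0, -2).
v_2 = A·v_1 = (4, -2).
v_3 = A·v_2 = (12, 2).
v_4 = A·v_3 = (20, 14).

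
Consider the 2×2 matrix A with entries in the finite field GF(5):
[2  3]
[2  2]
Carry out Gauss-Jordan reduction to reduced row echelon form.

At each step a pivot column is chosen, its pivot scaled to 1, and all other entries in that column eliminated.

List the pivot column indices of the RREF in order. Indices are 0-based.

pivot columns: 0, 1

[1] R0 /= 2  ⇒  (1, 4)
     R1 -= 2·R0  ⇒  (0, 4)
[2] R1 /= 4  ⇒  (0, 1)
     R0 -= 4·R1  ⇒  (1, 0)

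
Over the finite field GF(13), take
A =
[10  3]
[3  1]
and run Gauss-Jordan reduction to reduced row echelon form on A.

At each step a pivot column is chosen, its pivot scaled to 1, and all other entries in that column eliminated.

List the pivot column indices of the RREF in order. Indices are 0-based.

step 1: normalize row 0 (÷10) = (1, 12)
  row 1: subtract 3×row0 = (0, 4)
step 2: normalize row 1 (÷4) = (0, 1)
  row 0: subtract 12×row1 = (1, 0)

pivot columns: 0, 1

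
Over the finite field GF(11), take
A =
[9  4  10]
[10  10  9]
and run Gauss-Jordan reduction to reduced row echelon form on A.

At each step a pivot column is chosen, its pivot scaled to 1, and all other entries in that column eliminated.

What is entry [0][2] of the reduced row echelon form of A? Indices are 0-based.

M[0][2] = 7

pivot(0,0)=9: scale R0 → (1, 9, 6)
  clear (1,0): R1 −= (10)R0 → (0, 8, 4)
pivot(1,1)=8: scale R1 → (0, 1, 6)
  clear (0,1): R0 −= (9)R1 → (1, 0, 7)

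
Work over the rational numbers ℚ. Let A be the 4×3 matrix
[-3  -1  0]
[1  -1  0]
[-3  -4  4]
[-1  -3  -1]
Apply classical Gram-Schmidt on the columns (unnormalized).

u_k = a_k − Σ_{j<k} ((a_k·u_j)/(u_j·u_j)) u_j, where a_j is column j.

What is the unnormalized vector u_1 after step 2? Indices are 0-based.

u_1 = (31/20, -37/20, -29/20, -43/20)

Step 1: u_0 = a_0 = (-3, 1, -3, -1).
Step 2: u_1 = a_1 − (17/20)·u_0 = (31/20, -37/20, -29/20, -43/20).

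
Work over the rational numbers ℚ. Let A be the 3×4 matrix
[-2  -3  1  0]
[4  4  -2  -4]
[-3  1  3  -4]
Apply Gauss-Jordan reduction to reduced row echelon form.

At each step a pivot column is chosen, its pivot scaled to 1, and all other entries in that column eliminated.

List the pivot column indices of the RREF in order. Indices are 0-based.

step 1: normalize row 0 (÷-2) = (1, 3/2, -1/2, 0)
  row 1: subtract 4×row0 = (0, -2, 0, -4)
  row 2: subtract -3×row0 = (0, 11/2, 3/2, -4)
step 2: normalize row 1 (÷-2) = (0, 1, 0, 2)
  row 0: subtract 3/2×row1 = (1, 0, -1/2, -3)
  row 2: subtract 11/2×row1 = (0, 0, 3/2, -15)
step 3: normalize row 2 (÷3/2) = (0, 0, 1, -10)
  row 0: subtract -1/2×row2 = (1, 0, 0, -8)

pivot columns: 0, 1, 2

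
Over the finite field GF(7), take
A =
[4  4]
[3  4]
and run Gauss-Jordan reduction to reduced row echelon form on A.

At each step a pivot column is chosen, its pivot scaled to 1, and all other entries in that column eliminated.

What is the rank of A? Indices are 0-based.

rank = 2

pivot(0,0)=4: scale R0 → (1, 1)
  clear (1,0): R1 −= (3)R0 → (0, 1)
pivot(1,1)=1: scale R1 → (0, 1)
  clear (0,1): R0 −= (1)R1 → (1, 0)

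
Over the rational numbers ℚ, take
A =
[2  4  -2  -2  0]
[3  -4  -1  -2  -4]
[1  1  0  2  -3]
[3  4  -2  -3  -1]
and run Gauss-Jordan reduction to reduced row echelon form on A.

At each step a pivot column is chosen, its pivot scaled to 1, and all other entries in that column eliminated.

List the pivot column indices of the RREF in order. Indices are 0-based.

pivot columns: 0, 1, 2, 3

step 1: normalize row 0 (÷2) = (1, 2, -1, -1, 0)
  row 1: subtract 3×row0 = (0, -10, 2, 1, -4)
  row 2: subtract 1×row0 = (0, -1, 1, 3, -3)
  row 3: subtract 3×row0 = (0, -2, 1, 0, -1)
step 2: normalize row 1 (÷-10) = (0, 1, -1/5, -1/10, 2/5)
  row 0: subtract 2×row1 = (1, 0, -3/5, -4/5, -4/5)
  row 2: subtract -1×row1 = (0, 0, 4/5, 29/10, -13/5)
  row 3: subtract -2×row1 = (0, 0, 3/5, -1/5, -1/5)
step 3: normalize row 2 (÷4/5) = (0, 0, 1, 29/8, -13/4)
  row 0: subtract -3/5×row2 = (1, 0, 0, 11/8, -11/4)
  row 1: subtract -1/5×row2 = (0, 1, 0, 5/8, -1/4)
  row 3: subtract 3/5×row2 = (0, 0, 0, -19/8, 7/4)
step 4: normalize row 3 (÷-19/8) = (0, 0, 0, 1, -14/19)
  row 0: subtract 11/8×row3 = (1, 0, 0, 0, -33/19)
  row 1: subtract 5/8×row3 = (0, 1, 0, 0, 4/19)
  row 2: subtract 29/8×row3 = (0, 0, 1, 0, -11/19)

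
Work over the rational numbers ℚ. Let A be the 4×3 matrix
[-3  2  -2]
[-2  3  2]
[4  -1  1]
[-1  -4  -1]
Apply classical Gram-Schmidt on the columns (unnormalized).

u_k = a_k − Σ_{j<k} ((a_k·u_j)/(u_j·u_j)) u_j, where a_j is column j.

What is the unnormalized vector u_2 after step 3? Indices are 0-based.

u_2 = (-65/42, 25/14, -5/42, 25/42)

Step 1: u_0 = a_0 = (-3, -2, 4, -1).
Step 2: u_1 = a_1 − (-2/5)·u_0 = (4/5, 11/5, 3/5, -22/5).
Step 3: u_2 = a_2 − (7/30)·u_0 − (13/42)·u_1 = (-65/42, 25/14, -5/42, 25/42).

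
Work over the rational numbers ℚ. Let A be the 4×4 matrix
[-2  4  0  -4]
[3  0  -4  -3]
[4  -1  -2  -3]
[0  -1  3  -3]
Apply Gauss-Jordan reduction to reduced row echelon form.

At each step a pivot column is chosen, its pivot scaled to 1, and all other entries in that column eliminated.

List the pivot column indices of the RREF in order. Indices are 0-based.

step 1: normalize row 0 (÷-2) = (1, -2, 0, 2)
  row 1: subtract 3×row0 = (0, 6, -4, -9)
  row 2: subtract 4×row0 = (0, 7, -2, -11)
step 2: normalize row 1 (÷6) = (0, 1, -2/3, -3/2)
  row 0: subtract -2×row1 = (1, 0, -4/3, -1)
  row 2: subtract 7×row1 = (0, 0, 8/3, -1/2)
  row 3: subtract -1×row1 = (0, 0, 7/3, -9/2)
step 3: normalize row 2 (÷8/3) = (0, 0, 1, -3/16)
  row 0: subtract -4/3×row2 = (1, 0, 0, -5/4)
  row 1: subtract -2/3×row2 = (0, 1, 0, -13/8)
  row 3: subtract 7/3×row2 = (0, 0, 0, -65/16)
step 4: normalize row 3 (÷-65/16) = (0, 0, 0, 1)
  row 0: subtract -5/4×row3 = (1, 0, 0, 0)
  row 1: subtract -13/8×row3 = (0, 1, 0, 0)
  row 2: subtract -3/16×row3 = (0, 0, 1, 0)

pivot columns: 0, 1, 2, 3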